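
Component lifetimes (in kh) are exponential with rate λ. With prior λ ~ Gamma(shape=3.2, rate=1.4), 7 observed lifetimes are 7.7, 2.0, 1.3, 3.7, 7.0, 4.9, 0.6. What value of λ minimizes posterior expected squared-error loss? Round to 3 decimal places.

0.357

Σ times = 27.2. Posterior: Gamma(shape = 3.2+7 = 10.2, rate = 1.4+27.2 = 28.6).
Mode = (α−1)/β = 9.2/28.6 = 0.322.
Mean = α/β = 10.2/28.6 = 0.357.
Squared-error loss ⇒ the optimal estimator is the posterior mean.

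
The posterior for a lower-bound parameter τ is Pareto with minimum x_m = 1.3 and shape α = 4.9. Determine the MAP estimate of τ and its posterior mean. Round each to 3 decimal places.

The Pareto density is strictly decreasing on [x_m, ∞), so the mode is x_m = 1.300.
Mean = α·x_m/(α−1) = 4.9·1.3/3.9 = 1.633.

MAP = 1.300; posterior mean = 1.633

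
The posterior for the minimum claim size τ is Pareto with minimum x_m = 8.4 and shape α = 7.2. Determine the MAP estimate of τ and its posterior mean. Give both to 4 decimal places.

The Pareto density is strictly decreasing on [x_m, ∞), so the mode is x_m = 8.4000.
Mean = α·x_m/(α−1) = 7.2·8.4/6.2 = 9.7548.
The mean is pulled above the mode by the posterior's right skew.

MAP: 8.4000. Posterior mean: 9.7548.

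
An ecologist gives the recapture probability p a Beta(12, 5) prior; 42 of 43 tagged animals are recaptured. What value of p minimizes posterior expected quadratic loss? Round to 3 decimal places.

Posterior: Beta(12+42, 5+1) = Beta(54, 6).
Mode = (54−1)/(54+6−2) = 53/58 = 0.914.
Mean = 54/(54+6) = 54/60 = 0.900.
Quadratic loss ⇒ the optimal estimator is the posterior mean.

0.900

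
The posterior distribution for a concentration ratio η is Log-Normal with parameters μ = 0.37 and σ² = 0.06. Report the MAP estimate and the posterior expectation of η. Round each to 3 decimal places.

MAP = 1.363, posterior mean = 1.492

Mode = exp(μ − σ²) = exp(0.31) = 1.363.
Mean = exp(μ + σ²/2) = exp(0.400) = 1.492.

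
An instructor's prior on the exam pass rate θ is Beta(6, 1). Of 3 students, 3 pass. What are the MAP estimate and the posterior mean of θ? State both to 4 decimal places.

MAP: 1.0000. Posterior mean: 0.9000.

Posterior: Beta(6+3, 1+0) = Beta(9, 1).
Since β = 1 ≤ 1 and α > 1, the Beta density is monotone increasing on [0,1]; the mode is at 1.
Mean = 9/(9+1) = 0.9000.
Mode > mean: the posterior has a left tail.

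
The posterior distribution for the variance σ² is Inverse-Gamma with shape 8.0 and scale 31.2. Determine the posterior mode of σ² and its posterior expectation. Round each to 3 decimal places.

MAP: 3.467. Posterior mean: 4.457.

Mode = β/(α+1) = 31.2/9.0 = 3.467.
Mean = β/(α−1) = 31.2/7.0 = 4.457.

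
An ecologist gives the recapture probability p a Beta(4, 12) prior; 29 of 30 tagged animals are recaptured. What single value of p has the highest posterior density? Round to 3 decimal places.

0.727

Posterior: Beta(4+29, 12+1) = Beta(33, 13).
Mode = (33−1)/(33+13−2) = 32/44 = 0.727.
Mean = 33/(33+13) = 33/46 = 0.717.
This is the posterior mode — the MAP estimate.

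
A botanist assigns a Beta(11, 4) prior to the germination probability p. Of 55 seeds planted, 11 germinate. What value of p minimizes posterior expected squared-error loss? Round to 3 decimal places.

0.314

Posterior: Beta(11+11, 4+44) = Beta(22, 48).
Mode = (22−1)/(22+48−2) = 21/68 = 0.309.
Mean = 22/(22+48) = 22/70 = 0.314.
Squared-error loss ⇒ the optimal estimator is the posterior mean.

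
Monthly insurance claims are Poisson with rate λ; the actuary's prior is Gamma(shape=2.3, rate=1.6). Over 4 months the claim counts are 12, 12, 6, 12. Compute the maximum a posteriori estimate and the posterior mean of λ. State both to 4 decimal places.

Σ counts = 42. Posterior: Gamma(shape = 2.3+42 = 44.3, rate = 1.6+4 = 5.6).
Mode = (α−1)/β = 43.3/5.6 = 7.7321.
Mean = α/β = 44.3/5.6 = 7.9107.

λ_MAP = 7.7321, E[λ|data] = 7.9107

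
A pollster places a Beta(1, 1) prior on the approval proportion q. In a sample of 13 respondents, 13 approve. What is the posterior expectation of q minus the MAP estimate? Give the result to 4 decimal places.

-0.0667

Posterior: Beta(1+13, 1+0) = Beta(14, 1).
Since β = 1 ≤ 1 and α > 1, the Beta density is monotone increasing on [0,1]; the mode is at 1.
Mean = 14/(14+1) = 0.9333.
Difference = 0.9333 − 1.0000 = -0.0667.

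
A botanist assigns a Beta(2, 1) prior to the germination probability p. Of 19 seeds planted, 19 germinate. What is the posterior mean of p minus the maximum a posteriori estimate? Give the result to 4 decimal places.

Posterior: Beta(2+19, 1+0) = Beta(21, 1).
Since β = 1 ≤ 1 and α > 1, the Beta density is monotone increasing on [0,1]; the mode is at 1.
Mean = 21/(21+1) = 0.9545.
Difference = 0.9545 − 1.0000 = -0.0455.

-0.0455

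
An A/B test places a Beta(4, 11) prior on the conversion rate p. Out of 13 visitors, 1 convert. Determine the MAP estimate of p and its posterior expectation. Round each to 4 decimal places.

Posterior: Beta(4+1, 11+12) = Beta(5, 23).
Mode = (5−1)/(5+23−2) = 4/26 = 0.1538.
Mean = 5/(5+23) = 5/28 = 0.1786.
The mean is pulled above the mode by the posterior's right skew.

MAP estimate = 0.1538, posterior expectation = 0.1786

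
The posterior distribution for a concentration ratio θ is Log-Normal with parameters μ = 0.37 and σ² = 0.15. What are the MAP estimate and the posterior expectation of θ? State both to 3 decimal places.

MAP = 1.246, posterior mean = 1.560

Mode = exp(μ − σ²) = exp(0.22) = 1.246.
Mean = exp(μ + σ²/2) = exp(0.445) = 1.560.
Mean > mode: the posterior has a right tail.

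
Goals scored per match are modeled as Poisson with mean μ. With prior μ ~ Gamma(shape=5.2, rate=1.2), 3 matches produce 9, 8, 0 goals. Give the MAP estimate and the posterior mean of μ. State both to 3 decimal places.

Σ counts = 17. Posterior: Gamma(shape = 5.2+17 = 22.2, rate = 1.2+3 = 4.2).
Mode = (α−1)/β = 21.2/4.2 = 5.048.
Mean = α/β = 22.2/4.2 = 5.286.
Mean > mode: the posterior has a right tail.

MAP: 5.048. Posterior mean: 5.286.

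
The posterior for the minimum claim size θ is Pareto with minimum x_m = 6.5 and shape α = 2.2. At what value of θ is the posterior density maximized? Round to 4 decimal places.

6.5000

The Pareto density is strictly decreasing on [x_m, ∞), so the mode is x_m = 6.5000.
Mean = α·x_m/(α−1) = 2.2·6.5/1.2 = 11.9167.
This is the posterior mode — the MAP estimate.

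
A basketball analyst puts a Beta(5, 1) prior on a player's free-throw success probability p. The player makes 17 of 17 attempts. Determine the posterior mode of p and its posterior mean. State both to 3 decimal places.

posterior mode = 1.000, posterior mean = 0.957

Posterior: Beta(5+17, 1+0) = Beta(22, 1).
Since β = 1 ≤ 1 and α > 1, the Beta density is monotone increasing on [0,1]; the mode is at 1.
Mean = 22/(22+1) = 0.957.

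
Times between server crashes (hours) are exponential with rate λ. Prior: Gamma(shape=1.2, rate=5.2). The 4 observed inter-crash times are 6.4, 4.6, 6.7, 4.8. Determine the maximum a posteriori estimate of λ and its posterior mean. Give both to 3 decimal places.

Σ times = 22.5. Posterior: Gamma(shape = 1.2+4 = 5.2, rate = 5.2+22.5 = 27.7).
Mode = (α−1)/β = 4.2/27.7 = 0.152.
Mean = α/β = 5.2/27.7 = 0.188.

maximum a posteriori estimate = 0.152, posterior mean = 0.188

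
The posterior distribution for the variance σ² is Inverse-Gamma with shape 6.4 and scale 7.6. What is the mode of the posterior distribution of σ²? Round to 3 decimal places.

Mode = β/(α+1) = 7.6/7.4 = 1.027.
Mean = β/(α−1) = 7.6/5.4 = 1.407.
This is the posterior mode — the MAP estimate.

1.027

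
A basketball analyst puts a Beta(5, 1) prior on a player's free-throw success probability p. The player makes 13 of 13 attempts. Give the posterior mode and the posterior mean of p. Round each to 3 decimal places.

MAP = 1.000, posterior mean = 0.947

Posterior: Beta(5+13, 1+0) = Beta(18, 1).
Since β = 1 ≤ 1 and α > 1, the Beta density is monotone increasing on [0,1]; the mode is at 1.
Mean = 18/(18+1) = 0.947.
Left-skewed posterior ⇒ mean < mode.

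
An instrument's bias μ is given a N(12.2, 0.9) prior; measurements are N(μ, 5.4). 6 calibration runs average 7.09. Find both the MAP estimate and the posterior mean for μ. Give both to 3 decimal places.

Posterior for μ is Normal. Precision-weighted mean: (1/0.9·12.2 + 6/5.4·7.09) / (1/0.9 + 6/5.4) = 9.645.
A Normal posterior is symmetric, so mode = mean.

MAP estimate = 9.645, posterior mean = 9.645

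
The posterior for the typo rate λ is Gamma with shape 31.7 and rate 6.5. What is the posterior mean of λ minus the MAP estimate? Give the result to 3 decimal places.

0.154

Mode = (α−1)/β = 30.7/6.5 = 4.723.
Mean = α/β = 31.7/6.5 = 4.877.
Difference = 4.877 − 4.723 = 0.154.
Mean > mode: the posterior has a right tail.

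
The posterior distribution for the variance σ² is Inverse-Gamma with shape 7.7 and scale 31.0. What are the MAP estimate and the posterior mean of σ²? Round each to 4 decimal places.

Mode = β/(α+1) = 31.0/8.7 = 3.5632.
Mean = β/(α−1) = 31.0/6.7 = 4.6269.
Mean > mode: the posterior has a right tail.

MAP estimate = 3.5632, posterior mean = 4.6269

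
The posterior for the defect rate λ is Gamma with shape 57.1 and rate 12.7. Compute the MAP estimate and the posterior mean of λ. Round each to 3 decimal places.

Mode = (α−1)/β = 56.1/12.7 = 4.417.
Mean = α/β = 57.1/12.7 = 4.496.
The posterior is right-skewed, so the mean exceeds the mode.

λ_MAP = 4.417, E[λ|data] = 4.496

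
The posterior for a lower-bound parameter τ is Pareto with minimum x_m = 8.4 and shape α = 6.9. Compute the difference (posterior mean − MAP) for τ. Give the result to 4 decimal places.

1.4237

The Pareto density is strictly decreasing on [x_m, ∞), so the mode is x_m = 8.4000.
Mean = α·x_m/(α−1) = 6.9·8.4/5.9 = 9.8237.
Difference = 9.8237 − 8.4000 = 1.4237.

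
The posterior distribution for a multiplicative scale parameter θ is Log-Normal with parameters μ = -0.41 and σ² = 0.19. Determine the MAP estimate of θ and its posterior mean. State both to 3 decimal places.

Mode = exp(μ − σ²) = exp(-0.60) = 0.549.
Mean = exp(μ + σ²/2) = exp(-0.315) = 0.730.

θ_MAP = 0.549, E[θ|data] = 0.730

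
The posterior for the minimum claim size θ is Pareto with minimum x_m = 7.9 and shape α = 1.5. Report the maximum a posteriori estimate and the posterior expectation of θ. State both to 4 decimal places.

The Pareto density is strictly decreasing on [x_m, ∞), so the mode is x_m = 7.9000.
Mean = α·x_m/(α−1) = 1.5·7.9/0.5 = 23.7000.
The mean is pulled above the mode by the posterior's right skew.

MAP = 7.9000, posterior mean = 23.7000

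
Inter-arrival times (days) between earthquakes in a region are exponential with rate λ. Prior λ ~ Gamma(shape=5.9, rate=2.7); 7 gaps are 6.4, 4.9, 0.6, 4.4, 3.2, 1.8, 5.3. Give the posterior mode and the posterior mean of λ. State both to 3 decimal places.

MAP: 0.406. Posterior mean: 0.440.

Σ times = 26.6. Posterior: Gamma(shape = 5.9+7 = 12.9, rate = 2.7+26.6 = 29.3).
Mode = (α−1)/β = 11.9/29.3 = 0.406.
Mean = α/β = 12.9/29.3 = 0.440.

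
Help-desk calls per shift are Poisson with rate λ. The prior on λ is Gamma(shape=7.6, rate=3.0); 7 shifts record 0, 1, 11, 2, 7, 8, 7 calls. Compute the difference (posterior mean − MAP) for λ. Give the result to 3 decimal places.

0.100

Σ counts = 36. Posterior: Gamma(shape = 7.6+36 = 43.6, rate = 3.0+7 = 10.0).
Mode = (α−1)/β = 42.6/10.0 = 4.260.
Mean = α/β = 43.6/10.0 = 4.360.
Difference = 4.360 − 4.260 = 0.100.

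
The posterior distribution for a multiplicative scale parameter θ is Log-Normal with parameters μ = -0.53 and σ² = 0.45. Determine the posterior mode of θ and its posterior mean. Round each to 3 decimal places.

Mode = exp(μ − σ²) = exp(-0.98) = 0.375.
Mean = exp(μ + σ²/2) = exp(-0.305) = 0.737.

MAP: 0.375. Posterior mean: 0.737.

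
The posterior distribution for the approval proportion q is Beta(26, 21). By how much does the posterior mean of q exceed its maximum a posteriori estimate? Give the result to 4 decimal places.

-0.0024

Mode = (26−1)/(26+21−2) = 25/45 = 0.5556.
Mean = 26/(26+21) = 26/47 = 0.5532.
Difference = 0.5532 − 0.5556 = -0.0024.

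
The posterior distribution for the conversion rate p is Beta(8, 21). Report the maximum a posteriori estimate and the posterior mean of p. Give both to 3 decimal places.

Mode = (8−1)/(8+21−2) = 7/27 = 0.259.
Mean = 8/(8+21) = 8/29 = 0.276.

maximum a posteriori estimate = 0.259, posterior mean = 0.276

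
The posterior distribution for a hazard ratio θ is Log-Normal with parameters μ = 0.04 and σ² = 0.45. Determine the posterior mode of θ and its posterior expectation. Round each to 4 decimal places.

θ_MAP = 0.6637, E[θ|data] = 1.3034

Mode = exp(μ − σ²) = exp(-0.41) = 0.6637.
Mean = exp(μ + σ²/2) = exp(0.265) = 1.3034.
The posterior is right-skewed, so the mean exceeds the mode.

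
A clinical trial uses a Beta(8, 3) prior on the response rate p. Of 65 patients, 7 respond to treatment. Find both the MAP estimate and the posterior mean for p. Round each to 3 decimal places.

Posterior: Beta(8+7, 3+58) = Beta(15, 61).
Mode = (15−1)/(15+61−2) = 14/74 = 0.189.
Mean = 15/(15+61) = 15/76 = 0.197.
The posterior is right-skewed, so the mean exceeds the mode.

p_MAP = 0.189, E[p|data] = 0.197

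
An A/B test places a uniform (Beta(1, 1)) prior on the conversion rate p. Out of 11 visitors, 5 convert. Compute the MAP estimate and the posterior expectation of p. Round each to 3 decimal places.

MAP: 0.455. Posterior mean: 0.462.

Posterior: Beta(1+5, 1+6) = Beta(6, 7).
Mode = (6−1)/(6+7−2) = 5/11 = 0.455.
With a flat prior the MAP equals the MLE, 5/11.
Mean = 6/(6+7) = 6/13 = 0.462.
The mean is pulled above the mode by the posterior's right skew.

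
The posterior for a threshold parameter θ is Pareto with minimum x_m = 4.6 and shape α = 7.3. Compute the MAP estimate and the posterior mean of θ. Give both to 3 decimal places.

MAP estimate = 4.600, posterior mean = 5.330

The Pareto density is strictly decreasing on [x_m, ∞), so the mode is x_m = 4.600.
Mean = α·x_m/(α−1) = 7.3·4.6/6.3 = 5.330.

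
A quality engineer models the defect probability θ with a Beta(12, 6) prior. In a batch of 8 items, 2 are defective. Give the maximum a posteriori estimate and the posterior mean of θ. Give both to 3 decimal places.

Posterior: Beta(12+2, 6+6) = Beta(14, 12).
Mode = (14−1)/(14+12−2) = 13/24 = 0.542.
Mean = 14/(14+12) = 14/26 = 0.538.

θ_MAP = 0.542, E[θ|data] = 0.538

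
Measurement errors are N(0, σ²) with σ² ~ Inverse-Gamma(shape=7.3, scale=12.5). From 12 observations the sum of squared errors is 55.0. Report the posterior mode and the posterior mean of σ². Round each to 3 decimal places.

MAP = 2.797; posterior mean = 3.252

Posterior: Inverse-Gamma(shape = 7.3+12/2 = 13.3, scale = 12.5+55.0/2 = 40.0).
Mode = β/(α+1) = 40.0/14.3 = 2.797.
Mean = β/(α−1) = 40.0/12.3 = 3.252.
The mean is pulled above the mode by the posterior's right skew.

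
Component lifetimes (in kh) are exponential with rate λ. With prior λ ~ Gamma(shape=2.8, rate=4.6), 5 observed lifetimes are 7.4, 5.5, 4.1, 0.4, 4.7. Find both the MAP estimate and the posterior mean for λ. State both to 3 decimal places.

MAP estimate = 0.255, posterior mean = 0.292

Σ times = 22.1. Posterior: Gamma(shape = 2.8+5 = 7.8, rate = 4.6+22.1 = 26.7).
Mode = (α−1)/β = 6.8/26.7 = 0.255.
Mean = α/β = 7.8/26.7 = 0.292.
Right-skewed posterior ⇒ mode < mean.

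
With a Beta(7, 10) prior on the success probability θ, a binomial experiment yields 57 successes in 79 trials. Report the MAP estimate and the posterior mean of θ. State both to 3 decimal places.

MAP: 0.670. Posterior mean: 0.667.

Posterior: Beta(7+57, 10+22) = Beta(64, 32).
Mode = (64−1)/(64+32−2) = 63/94 = 0.670.
Mean = 64/(64+32) = 64/96 = 0.667.
The mean is pulled below the mode by the posterior's left skew.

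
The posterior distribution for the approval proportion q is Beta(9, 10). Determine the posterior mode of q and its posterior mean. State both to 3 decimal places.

Mode = (9−1)/(9+10−2) = 8/17 = 0.471.
Mean = 9/(9+10) = 9/19 = 0.474.
The mean is pulled above the mode by the posterior's right skew.

posterior mode = 0.471, posterior mean = 0.474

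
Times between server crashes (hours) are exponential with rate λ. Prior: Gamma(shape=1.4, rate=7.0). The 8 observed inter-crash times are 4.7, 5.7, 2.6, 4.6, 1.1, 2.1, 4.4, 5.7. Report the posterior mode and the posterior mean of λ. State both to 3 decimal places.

MAP = 0.222; posterior mean = 0.248

Σ times = 30.9. Posterior: Gamma(shape = 1.4+8 = 9.4, rate = 7.0+30.9 = 37.9).
Mode = (α−1)/β = 8.4/37.9 = 0.222.
Mean = α/β = 9.4/37.9 = 0.248.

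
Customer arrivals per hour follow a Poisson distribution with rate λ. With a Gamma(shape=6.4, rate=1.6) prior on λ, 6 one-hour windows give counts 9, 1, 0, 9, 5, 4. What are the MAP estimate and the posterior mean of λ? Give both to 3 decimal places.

MAP estimate = 4.395, posterior mean = 4.526

Σ counts = 28. Posterior: Gamma(shape = 6.4+28 = 34.4, rate = 1.6+6 = 7.6).
Mode = (α−1)/β = 33.4/7.6 = 4.395.
Mean = α/β = 34.4/7.6 = 4.526.
Right-skewed posterior ⇒ mode < mean.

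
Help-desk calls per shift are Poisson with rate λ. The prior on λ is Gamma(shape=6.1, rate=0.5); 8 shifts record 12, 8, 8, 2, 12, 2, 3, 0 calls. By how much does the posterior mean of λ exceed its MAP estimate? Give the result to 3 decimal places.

0.118

Σ counts = 47. Posterior: Gamma(shape = 6.1+47 = 53.1, rate = 0.5+8 = 8.5).
Mode = (α−1)/β = 52.1/8.5 = 6.129.
Mean = α/β = 53.1/8.5 = 6.247.
Difference = 6.247 − 6.129 = 0.118.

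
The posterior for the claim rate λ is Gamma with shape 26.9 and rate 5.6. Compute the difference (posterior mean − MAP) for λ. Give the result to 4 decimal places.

0.1786

Mode = (α−1)/β = 25.9/5.6 = 4.6250.
Mean = α/β = 26.9/5.6 = 4.8036.
Difference = 4.8036 − 4.6250 = 0.1786.
Right-skewed posterior ⇒ mode < mean.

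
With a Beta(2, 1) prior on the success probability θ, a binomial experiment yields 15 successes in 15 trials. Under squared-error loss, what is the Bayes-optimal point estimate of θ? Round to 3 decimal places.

Posterior: Beta(2+15, 1+0) = Beta(17, 1).
Since β = 1 ≤ 1 and α > 1, the Beta density is monotone increasing on [0,1]; the mode is at 1.
Mean = 17/(17+1) = 0.944.
Squared-error loss ⇒ the optimal estimator is the posterior mean.

0.944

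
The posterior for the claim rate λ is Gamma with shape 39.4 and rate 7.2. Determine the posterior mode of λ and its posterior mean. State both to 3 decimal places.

Mode = (α−1)/β = 38.4/7.2 = 5.333.
Mean = α/β = 39.4/7.2 = 5.472.
The mean is pulled above the mode by the posterior's right skew.

MAP = 5.333, posterior mean = 5.472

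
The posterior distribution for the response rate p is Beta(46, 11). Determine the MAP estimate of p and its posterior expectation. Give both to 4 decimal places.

Mode = (46−1)/(46+11−2) = 45/55 = 0.8182.
Mean = 46/(46+11) = 46/57 = 0.8070.
Mode > mean: the posterior has a left tail.

MAP = 0.8182, posterior mean = 0.8070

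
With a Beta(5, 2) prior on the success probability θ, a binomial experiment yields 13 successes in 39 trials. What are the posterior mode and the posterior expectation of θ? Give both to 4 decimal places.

posterior mode = 0.3864, posterior expectation = 0.3913

Posterior: Beta(5+13, 2+26) = Beta(18, 28).
Mode = (18−1)/(18+28−2) = 17/44 = 0.3864.
Mean = 18/(18+28) = 18/46 = 0.3913.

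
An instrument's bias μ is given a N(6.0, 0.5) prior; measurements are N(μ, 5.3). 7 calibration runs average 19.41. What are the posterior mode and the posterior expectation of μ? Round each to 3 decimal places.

MAP = 11.334; posterior mean = 11.334

Posterior for μ is Normal. Precision-weighted mean: (1/0.5·6.0 + 7/5.3·19.41) / (1/0.5 + 7/5.3) = 11.334.
A Normal posterior is symmetric, so mode = mean.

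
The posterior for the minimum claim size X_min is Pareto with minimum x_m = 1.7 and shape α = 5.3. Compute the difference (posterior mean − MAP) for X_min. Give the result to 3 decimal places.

The Pareto density is strictly decreasing on [x_m, ∞), so the mode is x_m = 1.700.
Mean = α·x_m/(α−1) = 5.3·1.7/4.3 = 2.095.
Difference = 2.095 − 1.700 = 0.395.
Mean > mode: the posterior has a right tail.

0.395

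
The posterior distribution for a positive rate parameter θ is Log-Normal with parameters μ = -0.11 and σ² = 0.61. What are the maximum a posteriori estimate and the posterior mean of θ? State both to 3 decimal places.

MAP: 0.487. Posterior mean: 1.215.

Mode = exp(μ − σ²) = exp(-0.72) = 0.487.
Mean = exp(μ + σ²/2) = exp(0.195) = 1.215.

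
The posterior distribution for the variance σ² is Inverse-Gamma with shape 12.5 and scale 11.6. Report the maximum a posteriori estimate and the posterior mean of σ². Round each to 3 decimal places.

Mode = β/(α+1) = 11.6/13.5 = 0.859.
Mean = β/(α−1) = 11.6/11.5 = 1.009.
Right-skewed posterior ⇒ mode < mean.

σ²_MAP = 0.859, E[σ²|data] = 1.009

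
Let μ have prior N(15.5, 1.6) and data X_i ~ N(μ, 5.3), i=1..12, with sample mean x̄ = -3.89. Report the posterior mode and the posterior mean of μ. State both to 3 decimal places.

Posterior for μ is Normal. Precision-weighted mean: (1/1.6·15.5 + 12/5.3·-3.89) / (1/1.6 + 12/5.3) = 0.305.
A Normal posterior is symmetric, so mode = mean.

μ_MAP = 0.305, E[μ|data] = 0.305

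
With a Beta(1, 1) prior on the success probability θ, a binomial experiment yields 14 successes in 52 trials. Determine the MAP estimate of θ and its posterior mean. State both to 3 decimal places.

Posterior: Beta(1+14, 1+38) = Beta(15, 39).
Mode = (15−1)/(15+39−2) = 14/52 = 0.269.
With a flat prior the MAP equals the MLE, 14/52.
Mean = 15/(15+39) = 15/54 = 0.278.

θ_MAP = 0.269, E[θ|data] = 0.278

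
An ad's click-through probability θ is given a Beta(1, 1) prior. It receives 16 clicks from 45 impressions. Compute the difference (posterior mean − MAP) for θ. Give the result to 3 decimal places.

0.006

Posterior: Beta(1+16, 1+29) = Beta(17, 30).
Mode = (17−1)/(17+30−2) = 16/45 = 0.356.
With a flat prior the MAP equals the MLE, 16/45.
Mean = 17/(17+30) = 17/47 = 0.362.
Difference = 0.362 − 0.356 = 0.006.
The mean is pulled above the mode by the posterior's right skew.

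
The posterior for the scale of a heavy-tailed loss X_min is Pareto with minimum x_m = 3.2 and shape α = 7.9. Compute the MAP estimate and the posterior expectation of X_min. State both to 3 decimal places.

MAP = 3.200, posterior mean = 3.664

The Pareto density is strictly decreasing on [x_m, ∞), so the mode is x_m = 3.200.
Mean = α·x_m/(α−1) = 7.9·3.2/6.9 = 3.664.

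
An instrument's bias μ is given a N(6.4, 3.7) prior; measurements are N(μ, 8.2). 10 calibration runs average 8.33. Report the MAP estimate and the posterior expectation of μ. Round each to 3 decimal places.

MAP estimate = 7.980, posterior expectation = 7.980

Posterior for μ is Normal. Precision-weighted mean: (1/3.7·6.4 + 10/8.2·8.33) / (1/3.7 + 10/8.2) = 7.980.
A Normal posterior is symmetric, so mode = mean.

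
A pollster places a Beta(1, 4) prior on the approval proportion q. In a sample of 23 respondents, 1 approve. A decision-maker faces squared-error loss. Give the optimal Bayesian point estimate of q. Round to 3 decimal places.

0.071

Posterior: Beta(1+1, 4+22) = Beta(2, 26).
Mode = (2−1)/(2+26−2) = 1/26 = 0.038.
Mean = 2/(2+26) = 2/28 = 0.071.
Squared-error loss ⇒ the optimal estimator is the posterior mean.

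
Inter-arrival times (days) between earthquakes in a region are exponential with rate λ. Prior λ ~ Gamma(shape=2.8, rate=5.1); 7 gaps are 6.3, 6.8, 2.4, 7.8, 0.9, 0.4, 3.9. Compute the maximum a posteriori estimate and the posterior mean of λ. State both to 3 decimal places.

MAP = 0.262; posterior mean = 0.292

Σ times = 28.5. Posterior: Gamma(shape = 2.8+7 = 9.8, rate = 5.1+28.5 = 33.6).
Mode = (α−1)/β = 8.8/33.6 = 0.262.
Mean = α/β = 9.8/33.6 = 0.292.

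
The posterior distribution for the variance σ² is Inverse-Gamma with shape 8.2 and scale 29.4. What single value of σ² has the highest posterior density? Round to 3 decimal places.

3.196

Mode = β/(α+1) = 29.4/9.2 = 3.196.
Mean = β/(α−1) = 29.4/7.2 = 4.083.
This is the posterior mode — the MAP estimate.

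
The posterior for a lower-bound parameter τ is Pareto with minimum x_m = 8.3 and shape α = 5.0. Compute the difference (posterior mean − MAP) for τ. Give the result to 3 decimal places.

2.075

The Pareto density is strictly decreasing on [x_m, ∞), so the mode is x_m = 8.300.
Mean = α·x_m/(α−1) = 5.0·8.3/4.0 = 10.375.
Difference = 10.375 − 8.300 = 2.075.
Right-skewed posterior ⇒ mode < mean.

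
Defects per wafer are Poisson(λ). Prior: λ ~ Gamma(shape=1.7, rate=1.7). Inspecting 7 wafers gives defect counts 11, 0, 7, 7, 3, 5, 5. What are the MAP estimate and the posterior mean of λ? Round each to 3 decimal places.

MAP estimate = 4.448, posterior mean = 4.563

Σ counts = 38. Posterior: Gamma(shape = 1.7+38 = 39.7, rate = 1.7+7 = 8.7).
Mode = (α−1)/β = 38.7/8.7 = 4.448.
Mean = α/β = 39.7/8.7 = 4.563.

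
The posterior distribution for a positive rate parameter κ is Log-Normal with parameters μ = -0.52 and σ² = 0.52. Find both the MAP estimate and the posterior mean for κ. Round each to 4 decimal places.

Mode = exp(μ − σ²) = exp(-1.04) = 0.3535.
Mean = exp(μ + σ²/2) = exp(-0.260) = 0.7711.
The mean is pulled above the mode by the posterior's right skew.

MAP: 0.3535. Posterior mean: 0.7711.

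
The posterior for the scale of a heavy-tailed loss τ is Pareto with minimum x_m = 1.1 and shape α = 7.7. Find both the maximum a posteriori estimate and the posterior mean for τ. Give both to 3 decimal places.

MAP = 1.100, posterior mean = 1.264

The Pareto density is strictly decreasing on [x_m, ∞), so the mode is x_m = 1.100.
Mean = α·x_m/(α−1) = 7.7·1.1/6.7 = 1.264.
Mean > mode: the posterior has a right tail.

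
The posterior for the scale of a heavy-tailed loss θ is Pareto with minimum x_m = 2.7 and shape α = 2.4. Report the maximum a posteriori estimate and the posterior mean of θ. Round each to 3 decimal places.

MAP = 2.700, posterior mean = 4.629

The Pareto density is strictly decreasing on [x_m, ∞), so the mode is x_m = 2.700.
Mean = α·x_m/(α−1) = 2.4·2.7/1.4 = 4.629.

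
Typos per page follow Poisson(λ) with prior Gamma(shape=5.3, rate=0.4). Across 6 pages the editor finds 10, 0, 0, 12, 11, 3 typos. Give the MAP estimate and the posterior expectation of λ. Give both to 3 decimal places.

MAP = 6.297; posterior mean = 6.453

Σ counts = 36. Posterior: Gamma(shape = 5.3+36 = 41.3, rate = 0.4+6 = 6.4).
Mode = (α−1)/β = 40.3/6.4 = 6.297.
Mean = α/β = 41.3/6.4 = 6.453.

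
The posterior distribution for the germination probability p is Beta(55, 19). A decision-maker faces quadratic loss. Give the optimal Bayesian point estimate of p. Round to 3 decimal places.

Mode = (55−1)/(55+19−2) = 54/72 = 0.750.
Mean = 55/(55+19) = 55/74 = 0.743.
Quadratic loss ⇒ the optimal estimator is the posterior mean.

0.743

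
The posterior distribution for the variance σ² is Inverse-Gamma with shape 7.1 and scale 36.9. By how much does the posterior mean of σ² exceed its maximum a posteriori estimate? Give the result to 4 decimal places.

1.4936

Mode = β/(α+1) = 36.9/8.1 = 4.5556.
Mean = β/(α−1) = 36.9/6.1 = 6.0492.
Difference = 6.0492 − 4.5556 = 1.4936.
Right-skewed posterior ⇒ mode < mean.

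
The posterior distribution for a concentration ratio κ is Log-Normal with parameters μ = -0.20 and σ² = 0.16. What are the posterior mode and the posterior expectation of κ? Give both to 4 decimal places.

Mode = exp(μ − σ²) = exp(-0.36) = 0.6977.
Mean = exp(μ + σ²/2) = exp(-0.120) = 0.8869.
The mean is pulled above the mode by the posterior's right skew.

posterior mode = 0.6977, posterior expectation = 0.8869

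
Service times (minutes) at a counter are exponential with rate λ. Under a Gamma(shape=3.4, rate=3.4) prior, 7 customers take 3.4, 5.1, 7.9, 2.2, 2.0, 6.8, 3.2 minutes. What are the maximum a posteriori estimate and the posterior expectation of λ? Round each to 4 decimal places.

Σ times = 30.6. Posterior: Gamma(shape = 3.4+7 = 10.4, rate = 3.4+30.6 = 34.0).
Mode = (α−1)/β = 9.4/34.0 = 0.2765.
Mean = α/β = 10.4/34.0 = 0.3059.
The mean is pulled above the mode by the posterior's right skew.

λ_MAP = 0.2765, E[λ|data] = 0.3059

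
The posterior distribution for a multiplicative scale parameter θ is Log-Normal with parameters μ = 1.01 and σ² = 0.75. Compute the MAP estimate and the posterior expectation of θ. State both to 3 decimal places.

Mode = exp(μ − σ²) = exp(0.26) = 1.297.
Mean = exp(μ + σ²/2) = exp(1.385) = 3.995.
Mean > mode: the posterior has a right tail.

MAP = 1.297, posterior mean = 3.995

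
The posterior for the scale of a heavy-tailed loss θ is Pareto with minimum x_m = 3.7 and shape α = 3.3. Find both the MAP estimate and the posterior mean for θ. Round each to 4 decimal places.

The Pareto density is strictly decreasing on [x_m, ∞), so the mode is x_m = 3.7000.
Mean = α·x_m/(α−1) = 3.3·3.7/2.3 = 5.3087.
The posterior is right-skewed, so the mean exceeds the mode.

MAP: 3.7000. Posterior mean: 5.3087.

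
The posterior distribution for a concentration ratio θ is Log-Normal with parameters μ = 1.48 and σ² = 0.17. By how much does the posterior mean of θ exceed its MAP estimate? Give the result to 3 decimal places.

Mode = exp(μ − σ²) = exp(1.31) = 3.706.
Mean = exp(μ + σ²/2) = exp(1.565) = 4.783.
Difference = 4.783 − 3.706 = 1.077.

1.077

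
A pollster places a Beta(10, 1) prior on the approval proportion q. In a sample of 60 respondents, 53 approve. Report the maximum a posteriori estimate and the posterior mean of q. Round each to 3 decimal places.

MAP: 0.899. Posterior mean: 0.887.

Posterior: Beta(10+53, 1+7) = Beta(63, 8).
Mode = (63−1)/(63+8−2) = 62/69 = 0.899.
Mean = 63/(63+8) = 63/71 = 0.887.
The mean is pulled below the mode by the posterior's left skew.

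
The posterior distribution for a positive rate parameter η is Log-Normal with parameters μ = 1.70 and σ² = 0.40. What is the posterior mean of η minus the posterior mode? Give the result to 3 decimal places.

3.017

Mode = exp(μ − σ²) = exp(1.30) = 3.669.
Mean = exp(μ + σ²/2) = exp(1.900) = 6.686.
Difference = 6.686 − 3.669 = 3.017.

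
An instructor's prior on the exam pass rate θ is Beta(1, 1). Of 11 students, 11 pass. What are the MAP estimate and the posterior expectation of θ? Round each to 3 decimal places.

Posterior: Beta(1+11, 1+0) = Beta(12, 1).
Since β = 1 ≤ 1 and α > 1, the Beta density is monotone increasing on [0,1]; the mode is at 1.
Mean = 12/(12+1) = 0.923.

θ_MAP = 1.000, E[θ|data] = 0.923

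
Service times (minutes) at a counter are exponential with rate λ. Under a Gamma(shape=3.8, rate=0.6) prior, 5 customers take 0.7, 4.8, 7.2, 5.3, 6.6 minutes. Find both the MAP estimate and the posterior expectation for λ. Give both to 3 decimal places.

MAP = 0.310; posterior mean = 0.349

Σ times = 24.6. Posterior: Gamma(shape = 3.8+5 = 8.8, rate = 0.6+24.6 = 25.2).
Mode = (α−1)/β = 7.8/25.2 = 0.310.
Mean = α/β = 8.8/25.2 = 0.349.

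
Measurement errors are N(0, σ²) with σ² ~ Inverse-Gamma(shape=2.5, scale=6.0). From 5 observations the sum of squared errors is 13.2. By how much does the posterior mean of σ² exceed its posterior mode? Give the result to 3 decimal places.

1.050

Posterior: Inverse-Gamma(shape = 2.5+5/2 = 5.0, scale = 6.0+13.2/2 = 12.6).
Mode = β/(α+1) = 12.6/6.0 = 2.100.
Mean = β/(α−1) = 12.6/4.0 = 3.150.
Difference = 3.150 − 2.100 = 1.050.
Mean > mode: the posterior has a right tail.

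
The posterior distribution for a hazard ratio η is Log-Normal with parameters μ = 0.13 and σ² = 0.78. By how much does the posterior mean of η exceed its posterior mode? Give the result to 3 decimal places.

Mode = exp(μ − σ²) = exp(-0.65) = 0.522.
Mean = exp(μ + σ²/2) = exp(0.520) = 1.682.
Difference = 1.682 − 0.522 = 1.160.

1.160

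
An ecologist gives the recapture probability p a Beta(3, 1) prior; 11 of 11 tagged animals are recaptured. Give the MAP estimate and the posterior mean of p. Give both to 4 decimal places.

MAP = 1.0000, posterior mean = 0.9333

Posterior: Beta(3+11, 1+0) = Beta(14, 1).
Since β = 1 ≤ 1 and α > 1, the Beta density is monotone increasing on [0,1]; the mode is at 1.
Mean = 14/(14+1) = 0.9333.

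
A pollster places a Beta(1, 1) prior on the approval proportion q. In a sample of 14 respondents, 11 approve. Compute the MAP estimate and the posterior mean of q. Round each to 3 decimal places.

MAP estimate = 0.786, posterior mean = 0.750

Posterior: Beta(1+11, 1+3) = Beta(12, 4).
Mode = (12−1)/(12+4−2) = 11/14 = 0.786.
Mean = 12/(12+4) = 12/16 = 0.750.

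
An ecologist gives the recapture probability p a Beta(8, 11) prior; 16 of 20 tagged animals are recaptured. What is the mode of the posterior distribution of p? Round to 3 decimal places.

Posterior: Beta(8+16, 11+4) = Beta(24, 15).
Mode = (24−1)/(24+15−2) = 23/37 = 0.622.
Mean = 24/(24+15) = 24/39 = 0.615.
This is the posterior mode — the MAP estimate.

0.622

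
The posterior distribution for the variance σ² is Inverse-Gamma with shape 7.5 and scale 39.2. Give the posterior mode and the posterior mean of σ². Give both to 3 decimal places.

Mode = β/(α+1) = 39.2/8.5 = 4.612.
Mean = β/(α−1) = 39.2/6.5 = 6.031.
Right-skewed posterior ⇒ mode < mean.

σ²_MAP = 4.612, E[σ²|data] = 6.031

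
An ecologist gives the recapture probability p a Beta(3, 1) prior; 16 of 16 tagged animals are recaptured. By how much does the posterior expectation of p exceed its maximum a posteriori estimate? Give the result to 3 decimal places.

Posterior: Beta(3+16, 1+0) = Beta(19, 1).
Since β = 1 ≤ 1 and α > 1, the Beta density is monotone increasing on [0,1]; the mode is at 1.
Mean = 19/(19+1) = 0.950.
Difference = 0.950 − 1.000 = -0.050.
Left-skewed posterior ⇒ mean < mode.

-0.050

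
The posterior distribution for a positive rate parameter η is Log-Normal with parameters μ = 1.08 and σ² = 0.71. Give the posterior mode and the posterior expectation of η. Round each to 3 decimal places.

Mode = exp(μ − σ²) = exp(0.37) = 1.448.
Mean = exp(μ + σ²/2) = exp(1.435) = 4.200.

MAP = 1.448; posterior mean = 4.200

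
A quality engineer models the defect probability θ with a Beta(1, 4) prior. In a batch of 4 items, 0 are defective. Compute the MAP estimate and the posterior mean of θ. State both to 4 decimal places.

MAP = 0.0000; posterior mean = 0.1111

Posterior: Beta(1+0, 4+4) = Beta(1, 8).
Since α = 1 ≤ 1 and β > 1, the Beta density is monotone decreasing on [0,1]; the mode is at 0.
Mean = 1/(1+8) = 0.1111.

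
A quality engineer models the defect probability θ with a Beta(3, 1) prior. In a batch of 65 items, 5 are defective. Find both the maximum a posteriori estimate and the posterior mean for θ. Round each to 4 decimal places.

MAP = 0.1045, posterior mean = 0.1159

Posterior: Beta(3+5, 1+60) = Beta(8, 61).
Mode = (8−1)/(8+61−2) = 7/67 = 0.1045.
Mean = 8/(8+61) = 8/69 = 0.1159.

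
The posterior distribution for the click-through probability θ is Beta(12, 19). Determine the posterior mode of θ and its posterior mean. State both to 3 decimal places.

Mode = (12−1)/(12+19−2) = 11/29 = 0.379.
Mean = 12/(12+19) = 12/31 = 0.387.

MAP = 0.379; posterior mean = 0.387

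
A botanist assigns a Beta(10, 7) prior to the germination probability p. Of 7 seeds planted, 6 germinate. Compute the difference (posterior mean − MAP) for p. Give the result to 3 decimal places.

Posterior: Beta(10+6, 7+1) = Beta(16, 8).
Mode = (16−1)/(16+8−2) = 15/22 = 0.682.
Mean = 16/(16+8) = 16/24 = 0.667.
Difference = 0.667 − 0.682 = -0.015.
Mode > mean: the posterior has a left tail.

-0.015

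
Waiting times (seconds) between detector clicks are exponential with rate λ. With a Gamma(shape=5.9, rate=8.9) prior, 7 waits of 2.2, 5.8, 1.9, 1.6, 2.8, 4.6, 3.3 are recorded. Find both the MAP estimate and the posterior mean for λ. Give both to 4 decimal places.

MAP = 0.3826, posterior mean = 0.4148

Σ times = 22.2. Posterior: Gamma(shape = 5.9+7 = 12.9, rate = 8.9+22.2 = 31.1).
Mode = (α−1)/β = 11.9/31.1 = 0.3826.
Mean = α/β = 12.9/31.1 = 0.4148.
Right-skewed posterior ⇒ mode < mean.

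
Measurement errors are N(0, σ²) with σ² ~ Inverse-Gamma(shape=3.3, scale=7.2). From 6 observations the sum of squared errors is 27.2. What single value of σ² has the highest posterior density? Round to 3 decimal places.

Posterior: Inverse-Gamma(shape = 3.3+6/2 = 6.3, scale = 7.2+27.2/2 = 20.8).
Mode = β/(α+1) = 20.8/7.3 = 2.849.
Mean = β/(α−1) = 20.8/5.3 = 3.925.
This is the posterior mode — the MAP estimate.

2.849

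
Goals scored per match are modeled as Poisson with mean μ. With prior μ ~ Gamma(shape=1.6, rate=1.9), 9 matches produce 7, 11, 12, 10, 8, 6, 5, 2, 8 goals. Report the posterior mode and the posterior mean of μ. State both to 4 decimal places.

μ_MAP = 6.3853, E[μ|data] = 6.4771

Σ counts = 69. Posterior: Gamma(shape = 1.6+69 = 70.6, rate = 1.9+9 = 10.9).
Mode = (α−1)/β = 69.6/10.9 = 6.3853.
Mean = α/β = 70.6/10.9 = 6.4771.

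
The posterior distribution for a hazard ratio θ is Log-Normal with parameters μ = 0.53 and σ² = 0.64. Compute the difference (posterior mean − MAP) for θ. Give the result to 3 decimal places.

1.444

Mode = exp(μ − σ²) = exp(-0.11) = 0.896.
Mean = exp(μ + σ²/2) = exp(0.850) = 2.340.
Difference = 2.340 − 0.896 = 1.444.
Mean > mode: the posterior has a right tail.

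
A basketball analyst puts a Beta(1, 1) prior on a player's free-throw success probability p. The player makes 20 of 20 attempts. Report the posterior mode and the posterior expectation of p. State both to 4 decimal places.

p_MAP = 1.0000, E[p|data] = 0.9545

Posterior: Beta(1+20, 1+0) = Beta(21, 1).
Since β = 1 ≤ 1 and α > 1, the Beta density is monotone increasing on [0,1]; the mode is at 1.
Mean = 21/(21+1) = 0.9545.
Left-skewed posterior ⇒ mean < mode.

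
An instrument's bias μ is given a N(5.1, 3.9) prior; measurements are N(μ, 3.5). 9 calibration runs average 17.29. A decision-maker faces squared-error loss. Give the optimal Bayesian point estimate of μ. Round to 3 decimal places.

16.185

Posterior for μ is Normal. Precision-weighted mean: (1/3.9·5.1 + 9/3.5·17.29) / (1/3.9 + 9/3.5) = 16.185.
A Normal posterior is symmetric, so mode = mean.
Squared-error loss ⇒ the optimal estimator is the posterior mean.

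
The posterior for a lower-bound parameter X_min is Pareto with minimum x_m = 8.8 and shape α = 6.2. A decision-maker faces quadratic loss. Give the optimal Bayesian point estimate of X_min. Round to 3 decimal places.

The Pareto density is strictly decreasing on [x_m, ∞), so the mode is x_m = 8.800.
Mean = α·x_m/(α−1) = 6.2·8.8/5.2 = 10.492.
Quadratic loss ⇒ the optimal estimator is the posterior mean.

10.492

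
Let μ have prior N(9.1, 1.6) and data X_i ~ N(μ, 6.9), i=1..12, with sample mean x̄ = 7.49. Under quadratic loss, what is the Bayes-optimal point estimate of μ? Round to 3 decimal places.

7.916

Posterior for μ is Normal. Precision-weighted mean: (1/1.6·9.1 + 12/6.9·7.49) / (1/1.6 + 12/6.9) = 7.916.
A Normal posterior is symmetric, so mode = mean.
Quadratic loss ⇒ the optimal estimator is the posterior mean.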